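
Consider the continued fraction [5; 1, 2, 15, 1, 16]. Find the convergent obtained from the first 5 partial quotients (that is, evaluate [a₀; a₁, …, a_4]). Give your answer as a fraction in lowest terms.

Build up convergents one term at a time:
a_0 = 5: 5/1
a_1 = 1: 6/1
a_2 = 2: 17/3
a_3 = 15: 261/46
a_4 = 1: 278/49

278/49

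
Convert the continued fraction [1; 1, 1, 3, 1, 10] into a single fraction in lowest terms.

Collapse the nested fraction from the inside out:
Start with 10.
1 + 1/(10/1) = 1 + 1/10 = 11/10
3 + 1/(11/10) = 3 + 10/11 = 43/11
1 + 1/(43/11) = 1 + 11/43 = 54/43
1 + 1/(54/43) = 1 + 43/54 = 97/54
1 + 1/(97/54) = 1 + 54/97 = 151/97

151/97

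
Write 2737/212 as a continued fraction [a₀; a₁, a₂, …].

[12; 1, 10, 6, 3]

2737 = 12·212 + 193, so a_0 = 12
212 = 1·193 + 19, so a_1 = 1
193 = 10·19 + 3, so a_2 = 10
19 = 6·3 + 1, so a_3 = 6
3 = 3·1 + 0, so a_4 = 3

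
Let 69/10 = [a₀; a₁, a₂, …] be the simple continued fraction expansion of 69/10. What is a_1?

69 ÷ 10 → quotient 6, remainder 9
10 ÷ 9 → quotient 1, remainder 1

1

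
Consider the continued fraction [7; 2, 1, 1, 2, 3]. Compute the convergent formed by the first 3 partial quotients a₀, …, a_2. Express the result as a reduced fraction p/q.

22/3

a_0 = 7: 7/1
a_1 = 2: 15/2
a_2 = 1: 22/3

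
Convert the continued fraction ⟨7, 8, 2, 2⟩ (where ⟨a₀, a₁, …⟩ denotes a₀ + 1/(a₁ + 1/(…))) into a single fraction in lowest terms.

Use the convergent recurrence hₖ = aₖ·hₖ₋₁ + hₖ₋₂ (and likewise for the denominators kₖ):
a_0 = 7: 7/1
a_1 = 8: 57/8
a_2 = 2: 121/17
a_3 = 2: 299/42

299/42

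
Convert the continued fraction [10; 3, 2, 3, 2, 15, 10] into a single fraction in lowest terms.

87936/8545

Work from the innermost term outward:
Start with 10.
15 + 1/(10/1) = 15 + 1/10 = 151/10
2 + 1/(151/10) = 2 + 10/151 = 312/151
3 + 1/(312/151) = 3 + 151/312 = 1087/312
2 + 1/(1087/312) = 2 + 312/1087 = 2486/1087
3 + 1/(2486/1087) = 3 + 1087/2486 = 8545/2486
10 + 1/(8545/2486) = 10 + 2486/8545 = 87936/8545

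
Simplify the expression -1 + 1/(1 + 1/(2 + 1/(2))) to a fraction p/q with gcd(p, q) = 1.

-2/7

Start with 2.
2 + 1/(2/1) = 2 + 1/2 = 5/2
1 + 1/(5/2) = 1 + 2/5 = 7/5
-1 + 1/(7/5) = -1 + 5/7 = -2/7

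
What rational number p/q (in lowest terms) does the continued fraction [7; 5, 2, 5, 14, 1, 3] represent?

Use the convergent recurrence hₖ = aₖ·hₖ₋₁ + hₖ₋₂ (and likewise for the denominators kₖ):
a_0 = 7: 7/1
a_1 = 5: 36/5
a_2 = 2: 79/11
a_3 = 5: 431/60
a_4 = 14: 6113/851
a_5 = 1: 6544/911
a_6 = 3: 25745/3584

25745/3584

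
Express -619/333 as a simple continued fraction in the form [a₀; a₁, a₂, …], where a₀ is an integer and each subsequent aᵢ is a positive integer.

[-2; 7, 11, 1, 3]

⌊-619/333⌋ = -2, remainder 47
⌊333/47⌋ = 7, remainder 4
⌊47/4⌋ = 11, remainder 3
⌊4/3⌋ = 1, remainder 1
⌊3/1⌋ = 3, remainder 0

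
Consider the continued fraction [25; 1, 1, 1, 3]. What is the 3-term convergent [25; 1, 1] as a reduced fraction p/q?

Start with 1.
1 + 1/(1/1) = 1 + 1/1 = 2/1
25 + 1/(2/1) = 25 + 1/2 = 51/2

51/2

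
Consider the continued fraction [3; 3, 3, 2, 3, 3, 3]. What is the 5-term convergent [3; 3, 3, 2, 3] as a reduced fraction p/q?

Start with 3.
2 + 1/(3/1) = 2 + 1/3 = 7/3
3 + 1/(7/3) = 3 + 3/7 = 24/7
3 + 1/(24/7) = 3 + 7/24 = 79/24
3 + 1/(79/24) = 3 + 24/79 = 261/79

261/79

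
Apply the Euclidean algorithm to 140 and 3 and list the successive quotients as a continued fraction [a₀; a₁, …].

[46; 1, 2]

140 = 46·3 + 2, so a_0 = 46
3 = 1·2 + 1, so a_1 = 1
2 = 2·1 + 0, so a_2 = 2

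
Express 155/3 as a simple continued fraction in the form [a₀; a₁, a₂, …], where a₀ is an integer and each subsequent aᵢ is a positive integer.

[51; 1, 2]

Run the Euclidean algorithm, recording each quotient:
155 = 51·3 + 2, so a_0 = 51
3 = 1·2 + 1, so a_1 = 1
2 = 2·1 + 0, so a_2 = 2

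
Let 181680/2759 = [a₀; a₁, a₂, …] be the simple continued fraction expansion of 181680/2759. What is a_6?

45

Repeatedly divide and take the remainder:
⌊181680/2759⌋ = 65, remainder 2345
⌊2759/2345⌋ = 1, remainder 414
⌊2345/414⌋ = 5, remainder 275
⌊414/275⌋ = 1, remainder 139
⌊275/139⌋ = 1, remainder 136
⌊139/136⌋ = 1, remainder 3
⌊136/3⌋ = 45, remainder 1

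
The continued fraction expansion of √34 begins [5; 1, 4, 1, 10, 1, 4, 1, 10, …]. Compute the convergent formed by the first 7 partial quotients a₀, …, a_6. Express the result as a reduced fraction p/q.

a_0 = 5: 5/1
a_1 = 1: 6/1
a_2 = 4: 29/5
a_3 = 1: 35/6
a_4 = 10: 379/65
a_5 = 1: 414/71
a_6 = 4: 2035/349

2035/349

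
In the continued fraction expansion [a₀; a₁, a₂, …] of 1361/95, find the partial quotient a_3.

2

⌊1361/95⌋ = 14, remainder 31
⌊95/31⌋ = 3, remainder 2
⌊31/2⌋ = 15, remainder 1
⌊2/1⌋ = 2, remainder 0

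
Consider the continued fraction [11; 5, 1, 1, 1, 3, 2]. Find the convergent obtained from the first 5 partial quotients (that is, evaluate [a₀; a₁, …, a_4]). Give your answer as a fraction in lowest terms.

Use the convergent recurrence hₖ = aₖ·hₖ₋₁ + hₖ₋₂ (and likewise for the denominators kₖ):
a_0 = 11: 11/1
a_1 = 5: 56/5
a_2 = 1: 67/6
a_3 = 1: 123/11
a_4 = 1: 190/17

190/17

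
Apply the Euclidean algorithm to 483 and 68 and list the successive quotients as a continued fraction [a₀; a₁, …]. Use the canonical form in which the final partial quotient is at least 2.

483 = 7·68 + 7, so a_0 = 7
68 = 9·7 + 5, so a_1 = 9
7 = 1·5 + 2, so a_2 = 1
5 = 2·2 + 1, so a_3 = 2
2 = 2·1 + 0, so a_4 = 2

[7; 9, 1, 2, 2]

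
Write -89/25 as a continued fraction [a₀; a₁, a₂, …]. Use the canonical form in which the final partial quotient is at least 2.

⌊-89/25⌋ = -4, remainder 11
⌊25/11⌋ = 2, remainder 3
⌊11/3⌋ = 3, remainder 2
⌊3/2⌋ = 1, remainder 1
⌊2/1⌋ = 2, remainder 0

[-4; 2, 3, 1, 2]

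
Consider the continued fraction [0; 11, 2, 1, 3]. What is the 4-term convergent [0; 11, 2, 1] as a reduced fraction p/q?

3/34

Use the convergent recurrence hₖ = aₖ·hₖ₋₁ + hₖ₋₂ (and likewise for the denominators kₖ):
a_0 = 0: 0/1
a_1 = 11: 1/11
a_2 = 2: 2/23
a_3 = 1: 3/34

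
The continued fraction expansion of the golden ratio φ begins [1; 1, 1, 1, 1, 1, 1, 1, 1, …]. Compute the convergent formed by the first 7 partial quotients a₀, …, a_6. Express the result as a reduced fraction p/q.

Use the convergent recurrence hₖ = aₖ·hₖ₋₁ + hₖ₋₂ (and likewise for the denominators kₖ):
a_0 = 1: 1/1
a_1 = 1: 2/1
a_2 = 1: 3/2
a_3 = 1: 5/3
a_4 = 1: 8/5
a_5 = 1: 13/8
a_6 = 1: 21/13

21/13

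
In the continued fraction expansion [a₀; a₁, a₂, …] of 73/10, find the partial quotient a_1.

3

Run the Euclidean algorithm, recording each quotient:
⌊73/10⌋ = 7, remainder 3
⌊10/3⌋ = 3, remainder 1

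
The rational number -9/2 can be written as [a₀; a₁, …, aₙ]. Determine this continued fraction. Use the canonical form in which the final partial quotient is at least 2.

[-5; 2]

-9 ÷ 2 → quotient -5, remainder 1
2 ÷ 1 → quotient 2, remainder 0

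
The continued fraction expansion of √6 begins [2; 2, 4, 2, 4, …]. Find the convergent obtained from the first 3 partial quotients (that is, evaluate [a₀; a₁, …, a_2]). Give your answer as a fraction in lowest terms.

22/9

a_0 = 2: 2/1
a_1 = 2: 5/2
a_2 = 4: 22/9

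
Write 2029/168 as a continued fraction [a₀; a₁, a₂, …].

Repeatedly divide and take the remainder:
2029 ÷ 168 → quotient 12, remainder 13
168 ÷ 13 → quotient 12, remainder 12
13 ÷ 12 → quotient 1, remainder 1
12 ÷ 1 → quotient 12, remainder 0

[12; 12, 1, 12]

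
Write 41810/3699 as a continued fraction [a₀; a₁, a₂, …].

[11; 3, 3, 2, 1, 36, 1, 2]

Repeatedly divide and take the remainder:
41810 ÷ 3699 → quotient 11, remainder 1121
3699 ÷ 1121 → quotient 3, remainder 336
1121 ÷ 336 → quotient 3, remainder 113
336 ÷ 113 → quotient 2, remainder 110
113 ÷ 110 → quotient 1, remainder 3
110 ÷ 3 → quotient 36, remainder 2
3 ÷ 2 → quotient 1, remainder 1
2 ÷ 1 → quotient 2, remainder 0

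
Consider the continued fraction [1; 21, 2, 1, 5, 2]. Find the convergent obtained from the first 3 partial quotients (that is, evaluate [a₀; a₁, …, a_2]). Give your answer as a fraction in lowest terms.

Use the convergent recurrence hₖ = aₖ·hₖ₋₁ + hₖ₋₂ (and likewise for the denominators kₖ):
a_0 = 1: 1/1
a_1 = 21: 22/21
a_2 = 2: 45/43

45/43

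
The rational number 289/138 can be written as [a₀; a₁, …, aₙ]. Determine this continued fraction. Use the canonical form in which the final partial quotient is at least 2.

289 ÷ 138 → quotient 2, remainder 13
138 ÷ 13 → quotient 10, remainder 8
13 ÷ 8 → quotient 1, remainder 5
8 ÷ 5 → quotient 1, remainder 3
5 ÷ 3 → quotient 1, remainder 2
3 ÷ 2 → quotient 1, remainder 1
2 ÷ 1 → quotient 2, remainder 0

[2; 10, 1, 1, 1, 1, 2]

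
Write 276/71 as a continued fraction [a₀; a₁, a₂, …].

Run the Euclidean algorithm, recording each quotient:
276 = 3·71 + 63, so a_0 = 3
71 = 1·63 + 8, so a_1 = 1
63 = 7·8 + 7, so a_2 = 7
8 = 1·7 + 1, so a_3 = 1
7 = 7·1 + 0, so a_4 = 7

[3; 1, 7, 1, 7]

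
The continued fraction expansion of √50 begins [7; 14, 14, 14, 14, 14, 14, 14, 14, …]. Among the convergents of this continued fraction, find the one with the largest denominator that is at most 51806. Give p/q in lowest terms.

a_0 = 7: 7/1  (≤ bound)
a_1 = 14: 99/14  (≤ bound)
a_2 = 14: 1393/197  (≤ bound)
a_3 = 14: 19601/2772  (≤ bound)
a_4 = 14: 275807/39005  (≤ bound)
a_5 = 14: 3880899/548842  (> 51806, stop)

275807/39005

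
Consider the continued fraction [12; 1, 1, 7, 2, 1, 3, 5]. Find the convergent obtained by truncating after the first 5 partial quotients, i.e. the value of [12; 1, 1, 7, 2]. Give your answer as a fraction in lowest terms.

Compute successive convergents:
a_0 = 12: 12/1
a_1 = 1: 13/1
a_2 = 1: 25/2
a_3 = 7: 188/15
a_4 = 2: 401/32

401/32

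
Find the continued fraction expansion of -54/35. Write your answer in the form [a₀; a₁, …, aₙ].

[-2; 2, 5, 3]

-54 ÷ 35 → quotient -2, remainder 16
35 ÷ 16 → quotient 2, remainder 3
16 ÷ 3 → quotient 5, remainder 1
3 ÷ 1 → quotient 3, remainder 0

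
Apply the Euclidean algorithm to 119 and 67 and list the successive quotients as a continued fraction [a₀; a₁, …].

[1; 1, 3, 2, 7]

Run the Euclidean algorithm, recording each quotient:
119 ÷ 67 → quotient 1, remainder 52
67 ÷ 52 → quotient 1, remainder 15
52 ÷ 15 → quotient 3, remainder 7
15 ÷ 7 → quotient 2, remainder 1
7 ÷ 1 → quotient 7, remainder 0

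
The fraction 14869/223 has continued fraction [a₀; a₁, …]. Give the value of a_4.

14869 = 66·223 + 151, so a_0 = 66
223 = 1·151 + 72, so a_1 = 1
151 = 2·72 + 7, so a_2 = 2
72 = 10·7 + 2, so a_3 = 10
7 = 3·2 + 1, so a_4 = 3

3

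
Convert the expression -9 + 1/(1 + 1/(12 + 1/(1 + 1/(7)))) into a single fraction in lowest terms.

Build up convergents one term at a time:
a_0 = -9: -9/1
a_1 = 1: -8/1
a_2 = 12: -105/13
a_3 = 1: -113/14
a_4 = 7: -896/111

-896/111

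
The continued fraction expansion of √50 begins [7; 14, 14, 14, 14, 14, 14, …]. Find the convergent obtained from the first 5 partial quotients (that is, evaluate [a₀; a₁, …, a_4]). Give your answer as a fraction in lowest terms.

Use the convergent recurrence hₖ = aₖ·hₖ₋₁ + hₖ₋₂ (and likewise for the denominators kₖ):
a_0 = 7: 7/1
a_1 = 14: 99/14
a_2 = 14: 1393/197
a_3 = 14: 19601/2772
a_4 = 14: 275807/39005

275807/39005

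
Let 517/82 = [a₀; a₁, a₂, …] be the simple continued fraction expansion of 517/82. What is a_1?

517 = 6·82 + 25, so a_0 = 6
82 = 3·25 + 7, so a_1 = 3

3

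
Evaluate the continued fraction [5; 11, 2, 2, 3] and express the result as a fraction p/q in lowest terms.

Build up convergents one term at a time:
a_0 = 5: 5/1
a_1 = 11: 56/11
a_2 = 2: 117/23
a_3 = 2: 290/57
a_4 = 3: 987/194

987/194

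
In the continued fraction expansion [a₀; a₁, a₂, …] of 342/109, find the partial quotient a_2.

3

342 = 3·109 + 15, so a_0 = 3
109 = 7·15 + 4, so a_1 = 7
15 = 3·4 + 3, so a_2 = 3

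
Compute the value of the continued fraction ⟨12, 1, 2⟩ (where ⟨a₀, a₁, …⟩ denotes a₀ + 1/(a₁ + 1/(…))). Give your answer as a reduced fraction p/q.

Work from the innermost term outward:
Start with 2.
1 + 1/(2/1) = 1 + 1/2 = 3/2
12 + 1/(3/2) = 12 + 2/3 = 38/3

38/3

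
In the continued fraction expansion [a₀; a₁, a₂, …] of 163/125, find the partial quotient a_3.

2

Run the Euclidean algorithm, recording each quotient:
163 ÷ 125 → quotient 1, remainder 38
125 ÷ 38 → quotient 3, remainder 11
38 ÷ 11 → quotient 3, remainder 5
11 ÷ 5 → quotient 2, remainder 1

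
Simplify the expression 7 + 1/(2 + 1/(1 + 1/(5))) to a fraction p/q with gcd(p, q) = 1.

Start with 5.
1 + 1/(5/1) = 1 + 1/5 = 6/5
2 + 1/(6/5) = 2 + 5/6 = 17/6
7 + 1/(17/6) = 7 + 6/17 = 125/17

125/17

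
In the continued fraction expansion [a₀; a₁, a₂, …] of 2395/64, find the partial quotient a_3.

Repeatedly divide and take the remainder:
2395 = 37·64 + 27, so a_0 = 37
64 = 2·27 + 10, so a_1 = 2
27 = 2·10 + 7, so a_2 = 2
10 = 1·7 + 3, so a_3 = 1

1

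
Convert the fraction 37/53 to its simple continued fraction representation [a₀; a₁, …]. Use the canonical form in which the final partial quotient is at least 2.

Run the Euclidean algorithm, recording each quotient:
⌊37/53⌋ = 0, remainder 37
⌊53/37⌋ = 1, remainder 16
⌊37/16⌋ = 2, remainder 5
⌊16/5⌋ = 3, remainder 1
⌊5/1⌋ = 5, remainder 0

[0; 1, 2, 3, 5]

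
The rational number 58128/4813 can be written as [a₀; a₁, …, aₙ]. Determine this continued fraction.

[12; 12, 1, 15, 5, 1, 3]

58128 = 12·4813 + 372, so a_0 = 12
4813 = 12·372 + 349, so a_1 = 12
372 = 1·349 + 23, so a_2 = 1
349 = 15·23 + 4, so a_3 = 15
23 = 5·4 + 3, so a_4 = 5
4 = 1·3 + 1, so a_5 = 1
3 = 3·1 + 0, so a_6 = 3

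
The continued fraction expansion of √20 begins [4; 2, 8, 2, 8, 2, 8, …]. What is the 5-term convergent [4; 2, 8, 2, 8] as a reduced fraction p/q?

1364/305

Work from the innermost term outward:
Start with 8.
2 + 1/(8/1) = 2 + 1/8 = 17/8
8 + 1/(17/8) = 8 + 8/17 = 144/17
2 + 1/(144/17) = 2 + 17/144 = 305/144
4 + 1/(305/144) = 4 + 144/305 = 1364/305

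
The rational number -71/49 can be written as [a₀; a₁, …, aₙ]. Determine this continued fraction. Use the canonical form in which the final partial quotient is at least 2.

[-2; 1, 1, 4, 2, 2]

Apply division with remainder until the remainder is 0:
-71 = -2·49 + 27, so a_0 = -2
49 = 1·27 + 22, so a_1 = 1
27 = 1·22 + 5, so a_2 = 1
22 = 4·5 + 2, so a_3 = 4
5 = 2·2 + 1, so a_4 = 2
2 = 2·1 + 0, so a_5 = 2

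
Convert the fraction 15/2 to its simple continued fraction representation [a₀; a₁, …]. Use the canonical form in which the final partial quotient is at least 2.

Repeatedly divide and take the remainder:
⌊15/2⌋ = 7, remainder 1
⌊2/1⌋ = 2, remainder 0

[7; 2]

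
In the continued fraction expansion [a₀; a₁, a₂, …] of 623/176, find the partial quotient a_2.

1

⌊623/176⌋ = 3, remainder 95
⌊176/95⌋ = 1, remainder 81
⌊95/81⌋ = 1, remainder 14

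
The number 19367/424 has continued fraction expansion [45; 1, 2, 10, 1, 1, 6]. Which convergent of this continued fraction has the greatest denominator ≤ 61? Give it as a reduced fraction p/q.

1553/34

List convergents until the denominator exceeds the bound:
a_0 = 45: 45/1  (≤ bound)
a_1 = 1: 46/1  (≤ bound)
a_2 = 2: 137/3  (≤ bound)
a_3 = 10: 1416/31  (≤ bound)
a_4 = 1: 1553/34  (≤ bound)
a_5 = 1: 2969/65  (> 61, stop)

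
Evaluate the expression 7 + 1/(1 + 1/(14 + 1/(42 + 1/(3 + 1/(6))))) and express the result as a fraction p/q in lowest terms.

95828/12079

Collapse the nested fraction from the inside out:
Start with 6.
3 + 1/(6/1) = 3 + 1/6 = 19/6
42 + 1/(19/6) = 42 + 6/19 = 804/19
14 + 1/(804/19) = 14 + 19/804 = 11275/804
1 + 1/(11275/804) = 1 + 804/11275 = 12079/11275
7 + 1/(12079/11275) = 7 + 11275/12079 = 95828/12079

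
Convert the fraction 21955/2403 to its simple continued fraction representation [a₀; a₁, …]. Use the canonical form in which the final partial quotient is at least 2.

Repeatedly divide and take the remainder:
⌊21955/2403⌋ = 9, remainder 328
⌊2403/328⌋ = 7, remainder 107
⌊328/107⌋ = 3, remainder 7
⌊107/7⌋ = 15, remainder 2
⌊7/2⌋ = 3, remainder 1
⌊2/1⌋ = 2, remainder 0

[9; 7, 3, 15, 3, 2]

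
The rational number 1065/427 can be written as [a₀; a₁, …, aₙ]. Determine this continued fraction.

[2; 2, 42, 5]

Run the Euclidean algorithm, recording each quotient:
1065 = 2·427 + 211, so a_0 = 2
427 = 2·211 + 5, so a_1 = 2
211 = 42·5 + 1, so a_2 = 42
5 = 5·1 + 0, so a_3 = 5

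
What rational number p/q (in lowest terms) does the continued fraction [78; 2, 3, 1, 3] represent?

2667/34

Start with 3.
1 + 1/(3/1) = 1 + 1/3 = 4/3
3 + 1/(4/3) = 3 + 3/4 = 15/4
2 + 1/(15/4) = 2 + 4/15 = 34/15
78 + 1/(34/15) = 78 + 15/34 = 2667/34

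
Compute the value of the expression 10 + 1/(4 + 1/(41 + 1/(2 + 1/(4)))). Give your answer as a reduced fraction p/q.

15383/1501

a_0 = 10: 10/1
a_1 = 4: 41/4
a_2 = 41: 1691/165
a_3 = 2: 3423/334
a_4 = 4: 15383/1501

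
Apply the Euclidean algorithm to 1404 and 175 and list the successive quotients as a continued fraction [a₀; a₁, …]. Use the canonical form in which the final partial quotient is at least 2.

[8; 43, 1, 3]

1404 ÷ 175 → quotient 8, remainder 4
175 ÷ 4 → quotient 43, remainder 3
4 ÷ 3 → quotient 1, remainder 1
3 ÷ 1 → quotient 3, remainder 0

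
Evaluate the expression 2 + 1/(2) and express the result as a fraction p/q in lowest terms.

Start with 2.
2 + 1/(2/1) = 2 + 1/2 = 5/2

5/2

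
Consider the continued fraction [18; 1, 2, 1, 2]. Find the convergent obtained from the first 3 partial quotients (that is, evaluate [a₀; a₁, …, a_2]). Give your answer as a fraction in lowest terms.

a_0 = 18: 18/1
a_1 = 1: 19/1
a_2 = 2: 56/3

56/3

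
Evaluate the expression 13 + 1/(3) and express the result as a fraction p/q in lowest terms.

40/3

Start with 3.
13 + 1/(3/1) = 13 + 1/3 = 40/3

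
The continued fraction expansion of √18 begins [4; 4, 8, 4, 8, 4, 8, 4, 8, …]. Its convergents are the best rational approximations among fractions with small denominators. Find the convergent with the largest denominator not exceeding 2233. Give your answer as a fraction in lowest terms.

4756/1121

a_0 = 4: 4/1  (≤ bound)
a_1 = 4: 17/4  (≤ bound)
a_2 = 8: 140/33  (≤ bound)
a_3 = 4: 577/136  (≤ bound)
a_4 = 8: 4756/1121  (≤ bound)
a_5 = 4: 19601/4620  (> 2233, stop)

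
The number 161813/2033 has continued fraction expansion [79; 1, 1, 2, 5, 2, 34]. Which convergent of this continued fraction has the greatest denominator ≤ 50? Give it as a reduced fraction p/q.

a_0 = 79: 79/1  (≤ bound)
a_1 = 1: 80/1  (≤ bound)
a_2 = 1: 159/2  (≤ bound)
a_3 = 2: 398/5  (≤ bound)
a_4 = 5: 2149/27  (≤ bound)
a_5 = 2: 4696/59  (> 50, stop)

2149/27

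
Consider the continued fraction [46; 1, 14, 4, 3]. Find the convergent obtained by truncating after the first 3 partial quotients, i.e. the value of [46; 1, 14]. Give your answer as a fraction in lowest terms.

a_0 = 46: 46/1
a_1 = 1: 47/1
a_2 = 14: 704/15

704/15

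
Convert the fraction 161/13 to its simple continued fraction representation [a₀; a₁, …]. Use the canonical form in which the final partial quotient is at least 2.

[12; 2, 1, 1, 2]

161 = 12·13 + 5, so a_0 = 12
13 = 2·5 + 3, so a_1 = 2
5 = 1·3 + 2, so a_2 = 1
3 = 1·2 + 1, so a_3 = 1
2 = 2·1 + 0, so a_4 = 2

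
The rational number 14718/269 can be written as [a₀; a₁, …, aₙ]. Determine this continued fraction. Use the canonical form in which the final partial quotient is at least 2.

14718 ÷ 269 → quotient 54, remainder 192
269 ÷ 192 → quotient 1, remainder 77
192 ÷ 77 → quotient 2, remainder 38
77 ÷ 38 → quotient 2, remainder 1
38 ÷ 1 → quotient 38, remainder 0

[54; 1, 2, 2, 38]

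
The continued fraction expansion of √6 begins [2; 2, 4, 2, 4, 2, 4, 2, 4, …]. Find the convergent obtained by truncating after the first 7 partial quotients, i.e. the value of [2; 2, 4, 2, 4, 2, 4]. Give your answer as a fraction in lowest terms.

Collapse the nested fraction from the inside out:
Start with 4.
2 + 1/(4/1) = 2 + 1/4 = 9/4
4 + 1/(9/4) = 4 + 4/9 = 40/9
2 + 1/(40/9) = 2 + 9/40 = 89/40
4 + 1/(89/40) = 4 + 40/89 = 396/89
2 + 1/(396/89) = 2 + 89/396 = 881/396
2 + 1/(881/396) = 2 + 396/881 = 2158/881

2158/881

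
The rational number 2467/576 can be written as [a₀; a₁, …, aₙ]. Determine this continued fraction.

[4; 3, 1, 1, 6, 1, 10]

2467 = 4·576 + 163, so a_0 = 4
576 = 3·163 + 87, so a_1 = 3
163 = 1·87 + 76, so a_2 = 1
87 = 1·76 + 11, so a_3 = 1
76 = 6·11 + 10, so a_4 = 6
11 = 1·10 + 1, so a_5 = 1
10 = 10·1 + 0, so a_6 = 10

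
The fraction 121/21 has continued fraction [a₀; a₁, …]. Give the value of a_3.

⌊121/21⌋ = 5, remainder 16
⌊21/16⌋ = 1, remainder 5
⌊16/5⌋ = 3, remainder 1
⌊5/1⌋ = 5, remainder 0

5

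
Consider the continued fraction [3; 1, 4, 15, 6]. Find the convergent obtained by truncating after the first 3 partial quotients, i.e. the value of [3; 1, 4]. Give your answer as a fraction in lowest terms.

a_0 = 3: 3/1
a_1 = 1: 4/1
a_2 = 4: 19/5

19/5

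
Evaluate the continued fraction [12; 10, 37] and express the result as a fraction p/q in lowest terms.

a_0 = 12: 12/1
a_1 = 10: 121/10
a_2 = 37: 4489/371

4489/371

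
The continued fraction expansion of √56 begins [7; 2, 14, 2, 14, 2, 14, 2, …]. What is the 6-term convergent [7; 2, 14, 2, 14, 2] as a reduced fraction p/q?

Start with 2.
14 + 1/(2/1) = 14 + 1/2 = 29/2
2 + 1/(29/2) = 2 + 2/29 = 60/29
14 + 1/(60/29) = 14 + 29/60 = 869/60
2 + 1/(869/60) = 2 + 60/869 = 1798/869
7 + 1/(1798/869) = 7 + 869/1798 = 13455/1798

13455/1798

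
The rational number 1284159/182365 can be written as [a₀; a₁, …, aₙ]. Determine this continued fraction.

[7; 23, 1, 57, 21, 1, 5]

Run the Euclidean algorithm, recording each quotient:
1284159 = 7·182365 + 7604, so a_0 = 7
182365 = 23·7604 + 7473, so a_1 = 23
7604 = 1·7473 + 131, so a_2 = 1
7473 = 57·131 + 6, so a_3 = 57
131 = 21·6 + 5, so a_4 = 21
6 = 1·5 + 1, so a_5 = 1
5 = 5·1 + 0, so a_6 = 5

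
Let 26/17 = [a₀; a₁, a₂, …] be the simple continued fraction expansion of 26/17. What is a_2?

⌊26/17⌋ = 1, remainder 9
⌊17/9⌋ = 1, remainder 8
⌊9/8⌋ = 1, remainder 1

1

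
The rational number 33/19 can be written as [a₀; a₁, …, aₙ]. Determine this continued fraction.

Repeatedly divide and take the remainder:
⌊33/19⌋ = 1, remainder 14
⌊19/14⌋ = 1, remainder 5
⌊14/5⌋ = 2, remainder 4
⌊5/4⌋ = 1, remainder 1
⌊4/1⌋ = 4, remainder 0

[1; 1, 2, 1, 4]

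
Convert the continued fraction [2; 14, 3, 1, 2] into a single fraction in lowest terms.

325/157

Starting at the tail and folding back:
Start with 2.
1 + 1/(2/1) = 1 + 1/2 = 3/2
3 + 1/(3/2) = 3 + 2/3 = 11/3
14 + 1/(11/3) = 14 + 3/11 = 157/11
2 + 1/(157/11) = 2 + 11/157 = 325/157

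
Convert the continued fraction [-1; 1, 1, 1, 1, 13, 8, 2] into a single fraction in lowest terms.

-463/1166

Start with 2.
8 + 1/(2/1) = 8 + 1/2 = 17/2
13 + 1/(17/2) = 13 + 2/17 = 223/17
1 + 1/(223/17) = 1 + 17/223 = 240/223
1 + 1/(240/223) = 1 + 223/240 = 463/240
1 + 1/(463/240) = 1 + 240/463 = 703/463
1 + 1/(703/463) = 1 + 463/703 = 1166/703
-1 + 1/(1166/703) = -1 + 703/1166 = -463/1166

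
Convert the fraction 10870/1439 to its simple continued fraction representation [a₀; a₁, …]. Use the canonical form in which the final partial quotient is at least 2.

10870 = 7·1439 + 797, so a_0 = 7
1439 = 1·797 + 642, so a_1 = 1
797 = 1·642 + 155, so a_2 = 1
642 = 4·155 + 22, so a_3 = 4
155 = 7·22 + 1, so a_4 = 7
22 = 22·1 + 0, so a_5 = 22

[7; 1, 1, 4, 7, 22]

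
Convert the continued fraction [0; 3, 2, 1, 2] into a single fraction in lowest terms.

Start with 2.
1 + 1/(2/1) = 1 + 1/2 = 3/2
2 + 1/(3/2) = 2 + 2/3 = 8/3
3 + 1/(8/3) = 3 + 3/8 = 27/8
0 + 1/(27/8) = 0 + 8/27 = 8/27

8/27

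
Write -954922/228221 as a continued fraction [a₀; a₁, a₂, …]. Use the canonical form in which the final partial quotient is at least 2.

[-5; 1, 4, 2, 3, 58, 51, 2]

Run the Euclidean algorithm, recording each quotient:
-954922 = -5·228221 + 186183, so a_0 = -5
228221 = 1·186183 + 42038, so a_1 = 1
186183 = 4·42038 + 18031, so a_2 = 4
42038 = 2·18031 + 5976, so a_3 = 2
18031 = 3·5976 + 103, so a_4 = 3
5976 = 58·103 + 2, so a_5 = 58
103 = 51·2 + 1, so a_6 = 51
2 = 2·1 + 0, so a_7 = 2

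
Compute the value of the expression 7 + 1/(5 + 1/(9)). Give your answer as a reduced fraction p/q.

331/46

Start with 9.
5 + 1/(9/1) = 5 + 1/9 = 46/9
7 + 1/(46/9) = 7 + 9/46 = 331/46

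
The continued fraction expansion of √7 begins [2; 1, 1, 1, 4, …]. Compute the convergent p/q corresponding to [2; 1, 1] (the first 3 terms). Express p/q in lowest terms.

5/2

a_0 = 2: 2/1
a_1 = 1: 3/1
a_2 = 1: 5/2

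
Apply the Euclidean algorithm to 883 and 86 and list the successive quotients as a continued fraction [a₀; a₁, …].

883 ÷ 86 → quotient 10, remainder 23
86 ÷ 23 → quotient 3, remainder 17
23 ÷ 17 → quotient 1, remainder 6
17 ÷ 6 → quotient 2, remainder 5
6 ÷ 5 → quotient 1, remainder 1
5 ÷ 1 → quotient 5, remainder 0

[10; 3, 1, 2, 1, 5]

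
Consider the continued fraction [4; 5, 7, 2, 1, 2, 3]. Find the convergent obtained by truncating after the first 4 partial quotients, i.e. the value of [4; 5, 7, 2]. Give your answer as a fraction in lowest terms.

323/77

Compute successive convergents:
a_0 = 4: 4/1
a_1 = 5: 21/5
a_2 = 7: 151/36
a_3 = 2: 323/77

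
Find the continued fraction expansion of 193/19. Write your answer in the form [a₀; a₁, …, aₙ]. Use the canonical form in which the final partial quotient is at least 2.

193 ÷ 19 → quotient 10, remainder 3
19 ÷ 3 → quotient 6, remainder 1
3 ÷ 1 → quotient 3, remainder 0

[10; 6, 3]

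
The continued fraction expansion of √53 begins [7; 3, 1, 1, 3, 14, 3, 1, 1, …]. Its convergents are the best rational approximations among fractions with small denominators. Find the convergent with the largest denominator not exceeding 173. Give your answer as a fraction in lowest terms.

182/25

a_0 = 7: 7/1  (≤ bound)
a_1 = 3: 22/3  (≤ bound)
a_2 = 1: 29/4  (≤ bound)
a_3 = 1: 51/7  (≤ bound)
a_4 = 3: 182/25  (≤ bound)
a_5 = 14: 2599/357  (> 173, stop)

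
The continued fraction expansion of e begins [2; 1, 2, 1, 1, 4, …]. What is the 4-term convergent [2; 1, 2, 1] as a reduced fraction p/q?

Starting at the tail and folding back:
Start with 1.
2 + 1/(1/1) = 2 + 1/1 = 3/1
1 + 1/(3/1) = 1 + 1/3 = 4/3
2 + 1/(4/3) = 2 + 3/4 = 11/4

11/4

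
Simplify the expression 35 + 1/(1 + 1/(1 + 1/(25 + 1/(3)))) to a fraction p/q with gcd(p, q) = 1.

Starting at the tail and folding back:
Start with 3.
25 + 1/(3/1) = 25 + 1/3 = 76/3
1 + 1/(76/3) = 1 + 3/76 = 79/76
1 + 1/(79/76) = 1 + 76/79 = 155/79
35 + 1/(155/79) = 35 + 79/155 = 5504/155

5504/155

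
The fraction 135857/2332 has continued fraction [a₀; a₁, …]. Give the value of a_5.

1

135857 = 58·2332 + 601, so a_0 = 58
2332 = 3·601 + 529, so a_1 = 3
601 = 1·529 + 72, so a_2 = 1
529 = 7·72 + 25, so a_3 = 7
72 = 2·25 + 22, so a_4 = 2
25 = 1·22 + 3, so a_5 = 1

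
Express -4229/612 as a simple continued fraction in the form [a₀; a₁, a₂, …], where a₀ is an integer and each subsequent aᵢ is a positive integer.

Run the Euclidean algorithm, recording each quotient:
-4229 ÷ 612 → quotient -7, remainder 55
612 ÷ 55 → quotient 11, remainder 7
55 ÷ 7 → quotient 7, remainder 6
7 ÷ 6 → quotient 1, remainder 1
6 ÷ 1 → quotient 6, remainder 0

[-7; 11, 7, 1, 6]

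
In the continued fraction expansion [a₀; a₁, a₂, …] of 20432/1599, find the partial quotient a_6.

Run the Euclidean algorithm, recording each quotient:
20432 = 12·1599 + 1244, so a_0 = 12
1599 = 1·1244 + 355, so a_1 = 1
1244 = 3·355 + 179, so a_2 = 3
355 = 1·179 + 176, so a_3 = 1
179 = 1·176 + 3, so a_4 = 1
176 = 58·3 + 2, so a_5 = 58
3 = 1·2 + 1, so a_6 = 1

1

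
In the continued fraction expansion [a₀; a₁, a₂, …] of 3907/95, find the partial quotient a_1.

7

3907 = 41·95 + 12, so a_0 = 41
95 = 7·12 + 11, so a_1 = 7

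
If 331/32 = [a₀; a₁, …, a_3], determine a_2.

⌊331/32⌋ = 10, remainder 11
⌊32/11⌋ = 2, remainder 10
⌊11/10⌋ = 1, remainder 1

1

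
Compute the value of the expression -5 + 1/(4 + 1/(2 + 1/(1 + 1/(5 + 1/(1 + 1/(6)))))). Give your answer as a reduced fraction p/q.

-2843/596

Use the convergent recurrence hₖ = aₖ·hₖ₋₁ + hₖ₋₂ (and likewise for the denominators kₖ):
a_0 = -5: -5/1
a_1 = 4: -19/4
a_2 = 2: -43/9
a_3 = 1: -62/13
a_4 = 5: -353/74
a_5 = 1: -415/87
a_6 = 6: -2843/596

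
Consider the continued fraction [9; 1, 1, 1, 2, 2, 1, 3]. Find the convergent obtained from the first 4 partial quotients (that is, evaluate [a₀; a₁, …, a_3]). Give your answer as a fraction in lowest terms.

Compute successive convergents:
a_0 = 9: 9/1
a_1 = 1: 10/1
a_2 = 1: 19/2
a_3 = 1: 29/3

29/3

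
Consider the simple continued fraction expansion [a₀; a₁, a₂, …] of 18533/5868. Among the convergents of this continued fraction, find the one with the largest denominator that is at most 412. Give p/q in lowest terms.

1197/379

List convergents until the denominator exceeds the bound:
a_0 = 3: 3/1  (≤ bound)
a_1 = 6: 19/6  (≤ bound)
a_2 = 3: 60/19  (≤ bound)
a_3 = 6: 379/120  (≤ bound)
a_4 = 3: 1197/379  (≤ bound)
a_5 = 1: 1576/499  (> 412, stop)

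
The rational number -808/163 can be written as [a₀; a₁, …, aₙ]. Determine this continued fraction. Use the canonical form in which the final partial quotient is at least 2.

-808 ÷ 163 → quotient -5, remainder 7
163 ÷ 7 → quotient 23, remainder 2
7 ÷ 2 → quotient 3, remainder 1
2 ÷ 1 → quotient 2, remainder 0

[-5; 23, 3, 2]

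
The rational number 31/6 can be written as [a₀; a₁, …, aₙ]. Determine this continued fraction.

31 ÷ 6 → quotient 5, remainder 1
6 ÷ 1 → quotient 6, remainder 0

[5; 6]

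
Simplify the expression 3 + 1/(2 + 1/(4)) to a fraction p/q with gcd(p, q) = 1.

Starting at the tail and folding back:
Start with 4.
2 + 1/(4/1) = 2 + 1/4 = 9/4
3 + 1/(9/4) = 3 + 4/9 = 31/9

31/9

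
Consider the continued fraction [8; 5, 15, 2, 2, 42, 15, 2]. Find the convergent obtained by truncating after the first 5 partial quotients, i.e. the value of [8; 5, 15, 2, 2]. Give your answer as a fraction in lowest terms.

Start with 2.
2 + 1/(2/1) = 2 + 1/2 = 5/2
15 + 1/(5/2) = 15 + 2/5 = 77/5
5 + 1/(77/5) = 5 + 5/77 = 390/77
8 + 1/(390/77) = 8 + 77/390 = 3197/390

3197/390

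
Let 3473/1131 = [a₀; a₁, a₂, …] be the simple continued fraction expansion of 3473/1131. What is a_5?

3473 = 3·1131 + 80, so a_0 = 3
1131 = 14·80 + 11, so a_1 = 14
80 = 7·11 + 3, so a_2 = 7
11 = 3·3 + 2, so a_3 = 3
3 = 1·2 + 1, so a_4 = 1
2 = 2·1 + 0, so a_5 = 2

2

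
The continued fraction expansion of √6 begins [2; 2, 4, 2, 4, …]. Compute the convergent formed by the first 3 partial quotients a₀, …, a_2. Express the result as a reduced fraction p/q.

Collapse the nested fraction from the inside out:
Start with 4.
2 + 1/(4/1) = 2 + 1/4 = 9/4
2 + 1/(9/4) = 2 + 4/9 = 22/9

22/9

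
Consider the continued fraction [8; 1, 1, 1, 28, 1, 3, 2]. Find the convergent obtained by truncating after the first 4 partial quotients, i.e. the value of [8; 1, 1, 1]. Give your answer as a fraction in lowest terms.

Start with 1.
1 + 1/(1/1) = 1 + 1/1 = 2/1
1 + 1/(2/1) = 1 + 1/2 = 3/2
8 + 1/(3/2) = 8 + 2/3 = 26/3

26/3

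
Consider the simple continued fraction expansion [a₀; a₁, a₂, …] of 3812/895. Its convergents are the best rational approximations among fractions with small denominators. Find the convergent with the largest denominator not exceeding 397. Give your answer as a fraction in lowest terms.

115/27

List convergents until the denominator exceeds the bound:
a_0 = 4: 4/1  (≤ bound)
a_1 = 3: 13/3  (≤ bound)
a_2 = 1: 17/4  (≤ bound)
a_3 = 6: 115/27  (≤ bound)
a_4 = 33: 3812/895  (> 397, stop)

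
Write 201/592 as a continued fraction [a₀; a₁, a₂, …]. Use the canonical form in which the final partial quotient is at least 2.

Run the Euclidean algorithm, recording each quotient:
⌊201/592⌋ = 0, remainder 201
⌊592/201⌋ = 2, remainder 190
⌊201/190⌋ = 1, remainder 11
⌊190/11⌋ = 17, remainder 3
⌊11/3⌋ = 3, remainder 2
⌊3/2⌋ = 1, remainder 1
⌊2/1⌋ = 2, remainder 0

[0; 2, 1, 17, 3, 1, 2]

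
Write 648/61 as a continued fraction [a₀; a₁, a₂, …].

Apply division with remainder until the remainder is 0:
⌊648/61⌋ = 10, remainder 38
⌊61/38⌋ = 1, remainder 23
⌊38/23⌋ = 1, remainder 15
⌊23/15⌋ = 1, remainder 8
⌊15/8⌋ = 1, remainder 7
⌊8/7⌋ = 1, remainder 1
⌊7/1⌋ = 7, remainder 0

[10; 1, 1, 1, 1, 1, 7]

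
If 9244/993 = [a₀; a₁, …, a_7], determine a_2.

4

⌊9244/993⌋ = 9, remainder 307
⌊993/307⌋ = 3, remainder 72
⌊307/72⌋ = 4, remainder 19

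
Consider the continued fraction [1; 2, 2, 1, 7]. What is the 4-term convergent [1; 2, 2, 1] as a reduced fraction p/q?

Compute successive convergents:
a_0 = 1: 1/1
a_1 = 2: 3/2
a_2 = 2: 7/5
a_3 = 1: 10/7

10/7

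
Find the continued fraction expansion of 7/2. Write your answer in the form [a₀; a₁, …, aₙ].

⌊7/2⌋ = 3, remainder 1
⌊2/1⌋ = 2, remainder 0

[3; 2]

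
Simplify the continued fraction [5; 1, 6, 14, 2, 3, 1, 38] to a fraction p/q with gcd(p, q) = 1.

Start with 38.
1 + 1/(38/1) = 1 + 1/38 = 39/38
3 + 1/(39/38) = 3 + 38/39 = 155/39
2 + 1/(155/39) = 2 + 39/155 = 349/155
14 + 1/(349/155) = 14 + 155/349 = 5041/349
6 + 1/(5041/349) = 6 + 349/5041 = 30595/5041
1 + 1/(30595/5041) = 1 + 5041/30595 = 35636/30595
5 + 1/(35636/30595) = 5 + 30595/35636 = 208775/35636

208775/35636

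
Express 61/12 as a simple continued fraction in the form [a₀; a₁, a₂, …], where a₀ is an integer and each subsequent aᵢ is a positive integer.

⌊61/12⌋ = 5, remainder 1
⌊12/1⌋ = 12, remainder 0

[5; 12]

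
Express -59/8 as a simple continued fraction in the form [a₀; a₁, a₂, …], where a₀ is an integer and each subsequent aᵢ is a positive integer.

-59 ÷ 8 → quotient -8, remainder 5
8 ÷ 5 → quotient 1, remainder 3
5 ÷ 3 → quotient 1, remainder 2
3 ÷ 2 → quotient 1, remainder 1
2 ÷ 1 → quotient 2, remainder 0

[-8; 1, 1, 1, 2]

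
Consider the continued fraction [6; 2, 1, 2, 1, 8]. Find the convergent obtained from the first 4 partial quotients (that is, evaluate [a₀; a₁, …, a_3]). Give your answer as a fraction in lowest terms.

a_0 = 6: 6/1
a_1 = 2: 13/2
a_2 = 1: 19/3
a_3 = 2: 51/8

51/8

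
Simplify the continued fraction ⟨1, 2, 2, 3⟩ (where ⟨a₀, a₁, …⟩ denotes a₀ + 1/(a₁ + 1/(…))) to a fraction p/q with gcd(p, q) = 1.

Start with 3.
2 + 1/(3/1) = 2 + 1/3 = 7/3
2 + 1/(7/3) = 2 + 3/7 = 17/7
1 + 1/(17/7) = 1 + 7/17 = 24/17

24/17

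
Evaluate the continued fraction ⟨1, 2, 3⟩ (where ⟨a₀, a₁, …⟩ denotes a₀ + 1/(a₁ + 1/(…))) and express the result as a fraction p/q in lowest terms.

Start with 3.
2 + 1/(3/1) = 2 + 1/3 = 7/3
1 + 1/(7/3) = 1 + 3/7 = 10/7

10/7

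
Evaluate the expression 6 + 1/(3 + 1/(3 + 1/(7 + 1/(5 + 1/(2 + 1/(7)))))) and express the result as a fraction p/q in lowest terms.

38665/6136

Compute successive convergents:
a_0 = 6: 6/1
a_1 = 3: 19/3
a_2 = 3: 63/10
a_3 = 7: 460/73
a_4 = 5: 2363/375
a_5 = 2: 5186/823
a_6 = 7: 38665/6136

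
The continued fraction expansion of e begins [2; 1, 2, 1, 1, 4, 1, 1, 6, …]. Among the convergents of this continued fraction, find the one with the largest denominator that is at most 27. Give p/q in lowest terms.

a_0 = 2: 2/1  (≤ bound)
a_1 = 1: 3/1  (≤ bound)
a_2 = 2: 8/3  (≤ bound)
a_3 = 1: 11/4  (≤ bound)
a_4 = 1: 19/7  (≤ bound)
a_5 = 4: 87/32  (> 27, stop)

19/7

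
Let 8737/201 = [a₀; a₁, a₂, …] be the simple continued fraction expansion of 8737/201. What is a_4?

8737 = 43·201 + 94, so a_0 = 43
201 = 2·94 + 13, so a_1 = 2
94 = 7·13 + 3, so a_2 = 7
13 = 4·3 + 1, so a_3 = 4
3 = 3·1 + 0, so a_4 = 3

3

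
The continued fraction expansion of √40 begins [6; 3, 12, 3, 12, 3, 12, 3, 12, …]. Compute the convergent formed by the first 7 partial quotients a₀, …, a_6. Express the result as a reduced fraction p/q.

Build up convergents one term at a time:
a_0 = 6: 6/1
a_1 = 3: 19/3
a_2 = 12: 234/37
a_3 = 3: 721/114
a_4 = 12: 8886/1405
a_5 = 3: 27379/4329
a_6 = 12: 337434/53353

337434/53353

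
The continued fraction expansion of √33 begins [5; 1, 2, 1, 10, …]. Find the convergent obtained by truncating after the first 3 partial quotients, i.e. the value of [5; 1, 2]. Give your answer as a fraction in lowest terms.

17/3

Start with 2.
1 + 1/(2/1) = 1 + 1/2 = 3/2
5 + 1/(3/2) = 5 + 2/3 = 17/3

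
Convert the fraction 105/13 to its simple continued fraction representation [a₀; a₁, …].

Apply division with remainder until the remainder is 0:
105 ÷ 13 → quotient 8, remainder 1
13 ÷ 1 → quotient 13, remainder 0

[8; 13]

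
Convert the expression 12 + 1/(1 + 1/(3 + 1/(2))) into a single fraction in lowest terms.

Work from the innermost term outward:
Start with 2.
3 + 1/(2/1) = 3 + 1/2 = 7/2
1 + 1/(7/2) = 1 + 2/7 = 9/7
12 + 1/(9/7) = 12 + 7/9 = 115/9

115/9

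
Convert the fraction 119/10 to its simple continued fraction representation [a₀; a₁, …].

Run the Euclidean algorithm, recording each quotient:
119 = 11·10 + 9, so a_0 = 11
10 = 1·9 + 1, so a_1 = 1
9 = 9·1 + 0, so a_2 = 9

[11; 1, 9]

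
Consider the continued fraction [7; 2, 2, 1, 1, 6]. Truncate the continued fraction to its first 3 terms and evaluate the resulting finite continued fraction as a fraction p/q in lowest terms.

37/5

Build up convergents one term at a time:
a_0 = 7: 7/1
a_1 = 2: 15/2
a_2 = 2: 37/5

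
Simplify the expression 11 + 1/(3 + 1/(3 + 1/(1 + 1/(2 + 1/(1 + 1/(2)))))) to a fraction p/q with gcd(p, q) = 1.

1515/134

Collapse the nested fraction from the inside out:
Start with 2.
1 + 1/(2/1) = 1 + 1/2 = 3/2
2 + 1/(3/2) = 2 + 2/3 = 8/3
1 + 1/(8/3) = 1 + 3/8 = 11/8
3 + 1/(11/8) = 3 + 8/11 = 41/11
3 + 1/(41/11) = 3 + 11/41 = 134/41
11 + 1/(134/41) = 11 + 41/134 = 1515/134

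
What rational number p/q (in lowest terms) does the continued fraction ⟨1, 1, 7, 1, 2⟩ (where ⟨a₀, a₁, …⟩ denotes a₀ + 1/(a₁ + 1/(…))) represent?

Build up convergents one term at a time:
a_0 = 1: 1/1
a_1 = 1: 2/1
a_2 = 7: 15/8
a_3 = 1: 17/9
a_4 = 2: 49/26

49/26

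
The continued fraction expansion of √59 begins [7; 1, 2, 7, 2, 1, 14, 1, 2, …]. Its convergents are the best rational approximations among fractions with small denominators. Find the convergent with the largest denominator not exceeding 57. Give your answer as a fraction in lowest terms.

a_0 = 7: 7/1  (≤ bound)
a_1 = 1: 8/1  (≤ bound)
a_2 = 2: 23/3  (≤ bound)
a_3 = 7: 169/22  (≤ bound)
a_4 = 2: 361/47  (≤ bound)
a_5 = 1: 530/69  (> 57, stop)

361/47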